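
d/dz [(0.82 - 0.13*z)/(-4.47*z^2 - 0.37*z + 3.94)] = (-0.5811*z^2 + 7.3308*z - 0.2088)/(19.9809*z^4 + 3.3078*z^3 - 35.0867*z^2 - 2.9156*z + 15.5236)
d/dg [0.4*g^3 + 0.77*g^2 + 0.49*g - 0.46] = 1.2*g^2 + 1.54*g + 0.49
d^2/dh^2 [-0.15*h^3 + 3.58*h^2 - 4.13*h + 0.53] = 7.16 - 0.9*h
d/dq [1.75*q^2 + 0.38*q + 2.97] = 3.5*q + 0.38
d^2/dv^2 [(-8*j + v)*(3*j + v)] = 2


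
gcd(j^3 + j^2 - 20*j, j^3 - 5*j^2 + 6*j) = j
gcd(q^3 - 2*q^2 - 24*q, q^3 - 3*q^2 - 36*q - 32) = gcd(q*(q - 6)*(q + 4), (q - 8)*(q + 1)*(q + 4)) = q + 4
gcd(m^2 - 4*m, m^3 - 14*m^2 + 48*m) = m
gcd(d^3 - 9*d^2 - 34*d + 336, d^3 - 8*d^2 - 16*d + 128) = d - 8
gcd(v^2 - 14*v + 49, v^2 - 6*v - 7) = v - 7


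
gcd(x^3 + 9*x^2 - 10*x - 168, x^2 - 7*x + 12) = x - 4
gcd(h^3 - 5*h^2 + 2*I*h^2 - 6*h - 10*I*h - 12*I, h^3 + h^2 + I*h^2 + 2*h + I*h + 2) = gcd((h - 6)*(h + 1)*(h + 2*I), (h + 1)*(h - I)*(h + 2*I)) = h^2 + h*(1 + 2*I) + 2*I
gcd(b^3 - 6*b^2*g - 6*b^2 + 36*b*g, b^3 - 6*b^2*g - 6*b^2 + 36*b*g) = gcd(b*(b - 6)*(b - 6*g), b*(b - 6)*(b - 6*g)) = b^3 - 6*b^2*g - 6*b^2 + 36*b*g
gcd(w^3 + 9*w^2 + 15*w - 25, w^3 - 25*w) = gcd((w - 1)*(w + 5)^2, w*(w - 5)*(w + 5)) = w + 5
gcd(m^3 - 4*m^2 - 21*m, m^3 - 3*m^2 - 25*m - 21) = m^2 - 4*m - 21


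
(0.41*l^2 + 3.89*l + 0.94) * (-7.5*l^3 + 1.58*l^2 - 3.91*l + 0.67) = -3.075*l^5 - 28.5272*l^4 - 2.5069*l^3 - 13.45*l^2 - 1.0691*l + 0.6298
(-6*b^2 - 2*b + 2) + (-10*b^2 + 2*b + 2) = 4 - 16*b^2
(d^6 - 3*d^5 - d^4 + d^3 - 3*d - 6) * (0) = 0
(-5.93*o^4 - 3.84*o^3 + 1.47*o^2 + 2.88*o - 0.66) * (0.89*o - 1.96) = -5.2777*o^5 + 8.2052*o^4 + 8.8347*o^3 - 0.318*o^2 - 6.2322*o + 1.2936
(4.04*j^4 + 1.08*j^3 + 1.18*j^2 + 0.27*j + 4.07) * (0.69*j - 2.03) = 2.7876*j^5 - 7.456*j^4 - 1.3782*j^3 - 2.2091*j^2 + 2.2602*j - 8.2621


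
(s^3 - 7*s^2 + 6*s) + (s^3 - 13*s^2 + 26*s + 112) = 2*s^3 - 20*s^2 + 32*s + 112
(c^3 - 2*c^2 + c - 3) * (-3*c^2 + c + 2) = -3*c^5 + 7*c^4 - 3*c^3 + 6*c^2 - c - 6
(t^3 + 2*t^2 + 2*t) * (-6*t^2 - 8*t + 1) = -6*t^5 - 20*t^4 - 27*t^3 - 14*t^2 + 2*t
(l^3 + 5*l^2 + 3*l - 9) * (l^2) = l^5 + 5*l^4 + 3*l^3 - 9*l^2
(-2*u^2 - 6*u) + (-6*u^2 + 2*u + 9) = -8*u^2 - 4*u + 9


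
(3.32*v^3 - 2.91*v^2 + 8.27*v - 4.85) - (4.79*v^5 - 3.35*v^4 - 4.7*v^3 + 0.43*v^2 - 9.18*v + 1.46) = -4.79*v^5 + 3.35*v^4 + 8.02*v^3 - 3.34*v^2 + 17.45*v - 6.31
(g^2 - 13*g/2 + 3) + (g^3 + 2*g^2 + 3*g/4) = g^3 + 3*g^2 - 23*g/4 + 3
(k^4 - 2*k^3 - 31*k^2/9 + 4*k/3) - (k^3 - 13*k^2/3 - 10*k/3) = k^4 - 3*k^3 + 8*k^2/9 + 14*k/3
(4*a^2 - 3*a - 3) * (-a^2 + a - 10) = -4*a^4 + 7*a^3 - 40*a^2 + 27*a + 30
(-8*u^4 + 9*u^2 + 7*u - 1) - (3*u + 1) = -8*u^4 + 9*u^2 + 4*u - 2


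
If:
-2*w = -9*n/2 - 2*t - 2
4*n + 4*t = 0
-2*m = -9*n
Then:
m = 18*w/5 - 18/5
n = 4*w/5 - 4/5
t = 4/5 - 4*w/5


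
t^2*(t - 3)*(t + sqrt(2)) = t^4 - 3*t^3 + sqrt(2)*t^3 - 3*sqrt(2)*t^2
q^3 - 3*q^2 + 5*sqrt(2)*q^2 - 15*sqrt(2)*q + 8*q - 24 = (q - 3)*(q + sqrt(2))*(q + 4*sqrt(2))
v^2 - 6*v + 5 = (v - 5)*(v - 1)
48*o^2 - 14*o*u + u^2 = (-8*o + u)*(-6*o + u)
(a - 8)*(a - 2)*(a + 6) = a^3 - 4*a^2 - 44*a + 96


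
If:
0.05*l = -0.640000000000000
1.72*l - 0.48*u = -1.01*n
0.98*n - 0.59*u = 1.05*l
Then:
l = -12.80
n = 154.91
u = 280.08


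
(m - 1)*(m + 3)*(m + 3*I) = m^3 + 2*m^2 + 3*I*m^2 - 3*m + 6*I*m - 9*I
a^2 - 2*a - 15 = (a - 5)*(a + 3)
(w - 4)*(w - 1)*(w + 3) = w^3 - 2*w^2 - 11*w + 12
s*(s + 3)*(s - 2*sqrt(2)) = s^3 - 2*sqrt(2)*s^2 + 3*s^2 - 6*sqrt(2)*s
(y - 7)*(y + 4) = y^2 - 3*y - 28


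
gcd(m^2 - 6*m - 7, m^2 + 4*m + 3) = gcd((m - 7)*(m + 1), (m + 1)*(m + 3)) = m + 1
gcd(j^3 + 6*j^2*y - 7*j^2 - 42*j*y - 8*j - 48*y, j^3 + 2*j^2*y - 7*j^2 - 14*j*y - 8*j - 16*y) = j^2 - 7*j - 8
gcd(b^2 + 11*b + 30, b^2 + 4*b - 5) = b + 5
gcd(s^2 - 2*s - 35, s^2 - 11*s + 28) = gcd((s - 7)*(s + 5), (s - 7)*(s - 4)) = s - 7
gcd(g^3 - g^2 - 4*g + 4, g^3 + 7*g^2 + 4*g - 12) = g^2 + g - 2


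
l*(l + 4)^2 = l^3 + 8*l^2 + 16*l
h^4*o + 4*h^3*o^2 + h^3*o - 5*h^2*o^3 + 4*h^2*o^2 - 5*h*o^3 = h*(h - o)*(h + 5*o)*(h*o + o)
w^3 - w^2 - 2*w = w*(w - 2)*(w + 1)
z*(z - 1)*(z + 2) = z^3 + z^2 - 2*z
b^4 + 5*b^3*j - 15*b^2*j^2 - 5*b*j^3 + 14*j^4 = (b - 2*j)*(b - j)*(b + j)*(b + 7*j)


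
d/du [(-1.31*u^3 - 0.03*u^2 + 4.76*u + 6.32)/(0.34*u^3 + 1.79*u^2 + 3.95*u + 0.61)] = (-2.3347*u^4 - 13.5858*u^3 - 17.4826*u^2 - 22.6622*u - 22.0604)/(0.1156*u^6 + 1.2172*u^5 + 5.8901*u^4 + 14.5558*u^3 + 17.7863*u^2 + 4.819*u + 0.3721)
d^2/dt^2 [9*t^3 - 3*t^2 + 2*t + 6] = 54*t - 6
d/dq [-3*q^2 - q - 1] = -6*q - 1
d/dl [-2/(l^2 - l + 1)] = 2*(2*l - 1)/(l^2 - l + 1)^2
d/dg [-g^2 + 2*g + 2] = 2 - 2*g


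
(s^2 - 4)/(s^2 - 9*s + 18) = (s^2 - 4)/(s^2 - 9*s + 18)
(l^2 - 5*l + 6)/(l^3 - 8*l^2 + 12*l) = (l - 3)/(l*(l - 6))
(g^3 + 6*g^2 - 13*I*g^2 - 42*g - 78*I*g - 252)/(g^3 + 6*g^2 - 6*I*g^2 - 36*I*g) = (g - 7*I)/g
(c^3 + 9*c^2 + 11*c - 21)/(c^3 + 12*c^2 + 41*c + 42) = (c - 1)/(c + 2)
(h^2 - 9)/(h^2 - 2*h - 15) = (h - 3)/(h - 5)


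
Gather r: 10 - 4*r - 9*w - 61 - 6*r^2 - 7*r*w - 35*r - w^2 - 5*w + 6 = -6*r^2 + r*(-7*w - 39) - w^2 - 14*w - 45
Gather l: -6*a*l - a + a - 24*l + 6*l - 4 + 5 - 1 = l*(-6*a - 18)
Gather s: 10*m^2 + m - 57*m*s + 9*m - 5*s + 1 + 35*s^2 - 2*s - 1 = 10*m^2 + 10*m + 35*s^2 + s*(-57*m - 7)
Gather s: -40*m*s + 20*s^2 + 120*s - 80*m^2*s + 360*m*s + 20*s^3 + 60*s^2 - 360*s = 20*s^3 + 80*s^2 + s*(-80*m^2 + 320*m - 240)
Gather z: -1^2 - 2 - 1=-4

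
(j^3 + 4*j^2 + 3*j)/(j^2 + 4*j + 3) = j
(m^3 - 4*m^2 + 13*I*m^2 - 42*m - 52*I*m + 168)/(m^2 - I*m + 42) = (m^2 + m*(-4 + 7*I) - 28*I)/(m - 7*I)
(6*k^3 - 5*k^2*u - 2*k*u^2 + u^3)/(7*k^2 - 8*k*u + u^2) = (-6*k^2 - k*u + u^2)/(-7*k + u)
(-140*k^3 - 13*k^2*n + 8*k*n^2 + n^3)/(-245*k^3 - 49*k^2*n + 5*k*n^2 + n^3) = (4*k - n)/(7*k - n)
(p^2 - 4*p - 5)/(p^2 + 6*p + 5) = (p - 5)/(p + 5)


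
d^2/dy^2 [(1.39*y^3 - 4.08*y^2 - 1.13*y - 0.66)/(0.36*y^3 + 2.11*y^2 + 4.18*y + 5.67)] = (4.44089209850063e-16*y^7 - 3.169224*y^6 - 13.42872*y^5 - 3.38623200000001*y^4 + 189.194824*y^3 + 494.623728*y^2 + 322.392456*y - 216.043152)/(0.046656*y^9 + 0.820368*y^8 + 6.433452*y^7 + 30.649195*y^6 + 100.541118*y^5 + 237.523809*y^4 + 407.80504*y^3 + 500.708061*y^2 + 403.147206*y + 182.284263)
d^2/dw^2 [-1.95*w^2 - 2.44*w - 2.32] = -3.90000000000000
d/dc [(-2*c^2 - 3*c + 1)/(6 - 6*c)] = (c^2 - 2*c - 1)/(3*(c^2 - 2*c + 1))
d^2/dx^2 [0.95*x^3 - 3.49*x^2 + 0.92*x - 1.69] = 5.7*x - 6.98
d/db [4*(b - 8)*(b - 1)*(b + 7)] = 12*b^2 - 16*b - 220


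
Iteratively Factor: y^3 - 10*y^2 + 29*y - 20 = (y - 4)*(y^2 - 6*y + 5) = (y - 4)*(y - 1)*(y - 5)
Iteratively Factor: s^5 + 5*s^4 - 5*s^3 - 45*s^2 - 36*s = (s)*(s^4 + 5*s^3 - 5*s^2 - 45*s - 36) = s*(s + 4)*(s^3 + s^2 - 9*s - 9) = s*(s + 1)*(s + 4)*(s^2 - 9) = s*(s + 1)*(s + 3)*(s + 4)*(s - 3)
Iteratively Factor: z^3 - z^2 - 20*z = (z - 5)*(z^2 + 4*z) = z*(z - 5)*(z + 4)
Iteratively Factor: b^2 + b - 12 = (b - 3)*(b + 4)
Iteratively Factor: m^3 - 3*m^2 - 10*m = (m + 2)*(m^2 - 5*m) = m*(m + 2)*(m - 5)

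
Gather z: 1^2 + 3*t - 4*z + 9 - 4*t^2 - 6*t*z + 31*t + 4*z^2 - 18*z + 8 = -4*t^2 + 34*t + 4*z^2 + z*(-6*t - 22) + 18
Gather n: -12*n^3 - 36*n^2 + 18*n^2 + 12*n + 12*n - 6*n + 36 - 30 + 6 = -12*n^3 - 18*n^2 + 18*n + 12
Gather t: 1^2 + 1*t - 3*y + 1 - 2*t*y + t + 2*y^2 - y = t*(2 - 2*y) + 2*y^2 - 4*y + 2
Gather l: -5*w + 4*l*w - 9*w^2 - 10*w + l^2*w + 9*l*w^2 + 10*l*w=l^2*w + l*(9*w^2 + 14*w) - 9*w^2 - 15*w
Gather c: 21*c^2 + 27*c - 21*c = 21*c^2 + 6*c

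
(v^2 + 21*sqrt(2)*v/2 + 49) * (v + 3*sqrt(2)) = v^3 + 27*sqrt(2)*v^2/2 + 112*v + 147*sqrt(2)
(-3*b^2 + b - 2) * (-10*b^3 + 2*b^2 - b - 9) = 30*b^5 - 16*b^4 + 25*b^3 + 22*b^2 - 7*b + 18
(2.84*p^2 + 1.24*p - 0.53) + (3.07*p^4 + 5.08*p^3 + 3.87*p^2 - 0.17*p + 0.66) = 3.07*p^4 + 5.08*p^3 + 6.71*p^2 + 1.07*p + 0.13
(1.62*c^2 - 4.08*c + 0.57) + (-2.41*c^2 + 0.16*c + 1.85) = -0.79*c^2 - 3.92*c + 2.42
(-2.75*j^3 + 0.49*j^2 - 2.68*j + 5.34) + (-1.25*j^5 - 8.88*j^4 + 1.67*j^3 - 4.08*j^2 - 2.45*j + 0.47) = -1.25*j^5 - 8.88*j^4 - 1.08*j^3 - 3.59*j^2 - 5.13*j + 5.81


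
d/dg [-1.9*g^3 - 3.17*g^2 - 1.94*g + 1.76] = -5.7*g^2 - 6.34*g - 1.94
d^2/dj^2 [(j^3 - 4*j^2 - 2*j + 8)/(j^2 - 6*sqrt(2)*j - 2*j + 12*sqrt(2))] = 4*(-6*sqrt(2)*j^3 + 33*j^3 - 204*j^2 + 36*sqrt(2)*j^2 - 36*sqrt(2)*j + 408*j - 416 + 24*sqrt(2))/(j^6 - 18*sqrt(2)*j^5 - 6*j^5 + 108*sqrt(2)*j^4 + 228*j^4 - 1304*j^3 - 648*sqrt(2)*j^3 + 2592*j^2 + 2736*sqrt(2)*j^2 - 5184*sqrt(2)*j - 1728*j + 3456*sqrt(2))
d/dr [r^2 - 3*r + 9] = 2*r - 3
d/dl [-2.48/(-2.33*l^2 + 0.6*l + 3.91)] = (1.488 - 11.5568*l)/(-2.33*l^2 + 0.6*l + 3.91)^2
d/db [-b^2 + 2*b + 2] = 2 - 2*b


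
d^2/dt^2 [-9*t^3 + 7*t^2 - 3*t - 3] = 14 - 54*t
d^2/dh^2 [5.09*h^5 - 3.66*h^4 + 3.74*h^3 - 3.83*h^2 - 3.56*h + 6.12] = 101.8*h^3 - 43.92*h^2 + 22.44*h - 7.66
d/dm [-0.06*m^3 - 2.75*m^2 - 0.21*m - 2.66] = -0.18*m^2 - 5.5*m - 0.21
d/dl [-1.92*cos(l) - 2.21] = 1.92*sin(l)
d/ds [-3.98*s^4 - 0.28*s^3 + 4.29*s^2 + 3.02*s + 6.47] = -15.92*s^3 - 0.84*s^2 + 8.58*s + 3.02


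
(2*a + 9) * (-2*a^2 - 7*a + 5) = -4*a^3 - 32*a^2 - 53*a + 45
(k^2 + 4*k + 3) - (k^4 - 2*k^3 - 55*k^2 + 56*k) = -k^4 + 2*k^3 + 56*k^2 - 52*k + 3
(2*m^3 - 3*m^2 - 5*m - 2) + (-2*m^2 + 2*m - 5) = 2*m^3 - 5*m^2 - 3*m - 7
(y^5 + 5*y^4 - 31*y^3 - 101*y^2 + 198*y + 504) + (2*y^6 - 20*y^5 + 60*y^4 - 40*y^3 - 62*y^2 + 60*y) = 2*y^6 - 19*y^5 + 65*y^4 - 71*y^3 - 163*y^2 + 258*y + 504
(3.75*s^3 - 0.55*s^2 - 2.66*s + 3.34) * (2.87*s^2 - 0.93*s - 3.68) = 10.7625*s^5 - 5.066*s^4 - 20.9227*s^3 + 14.0836*s^2 + 6.6826*s - 12.2912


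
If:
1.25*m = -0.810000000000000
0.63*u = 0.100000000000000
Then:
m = -0.65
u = 0.16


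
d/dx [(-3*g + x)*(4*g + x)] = g + 2*x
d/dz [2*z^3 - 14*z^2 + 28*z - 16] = 6*z^2 - 28*z + 28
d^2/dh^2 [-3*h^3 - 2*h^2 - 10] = -18*h - 4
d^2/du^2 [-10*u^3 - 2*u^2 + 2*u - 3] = -60*u - 4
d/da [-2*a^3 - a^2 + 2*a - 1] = -6*a^2 - 2*a + 2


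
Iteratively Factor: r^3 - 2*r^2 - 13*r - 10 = (r - 5)*(r^2 + 3*r + 2) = (r - 5)*(r + 1)*(r + 2)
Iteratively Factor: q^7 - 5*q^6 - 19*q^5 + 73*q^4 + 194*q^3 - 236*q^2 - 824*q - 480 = (q + 2)*(q^6 - 7*q^5 - 5*q^4 + 83*q^3 + 28*q^2 - 292*q - 240) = (q + 1)*(q + 2)*(q^5 - 8*q^4 + 3*q^3 + 80*q^2 - 52*q - 240) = (q + 1)*(q + 2)^2*(q^4 - 10*q^3 + 23*q^2 + 34*q - 120) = (q - 4)*(q + 1)*(q + 2)^2*(q^3 - 6*q^2 - q + 30) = (q - 4)*(q + 1)*(q + 2)^3*(q^2 - 8*q + 15) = (q - 5)*(q - 4)*(q + 1)*(q + 2)^3*(q - 3)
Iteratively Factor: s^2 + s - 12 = (s + 4)*(s - 3)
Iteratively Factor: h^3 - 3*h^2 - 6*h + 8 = (h - 4)*(h^2 + h - 2) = (h - 4)*(h + 2)*(h - 1)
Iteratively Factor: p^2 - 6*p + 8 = (p - 2)*(p - 4)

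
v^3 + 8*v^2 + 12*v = v*(v + 2)*(v + 6)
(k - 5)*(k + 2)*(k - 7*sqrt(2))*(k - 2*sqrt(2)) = k^4 - 9*sqrt(2)*k^3 - 3*k^3 + 18*k^2 + 27*sqrt(2)*k^2 - 84*k + 90*sqrt(2)*k - 280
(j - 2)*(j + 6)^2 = j^3 + 10*j^2 + 12*j - 72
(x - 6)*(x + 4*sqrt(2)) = x^2 - 6*x + 4*sqrt(2)*x - 24*sqrt(2)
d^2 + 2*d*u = d*(d + 2*u)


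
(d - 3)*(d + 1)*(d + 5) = d^3 + 3*d^2 - 13*d - 15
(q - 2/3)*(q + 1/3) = q^2 - q/3 - 2/9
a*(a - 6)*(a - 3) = a^3 - 9*a^2 + 18*a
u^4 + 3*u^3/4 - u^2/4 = u^2*(u - 1/4)*(u + 1)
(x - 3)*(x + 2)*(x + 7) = x^3 + 6*x^2 - 13*x - 42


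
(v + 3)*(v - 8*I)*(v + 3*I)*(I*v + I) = I*v^4 + 5*v^3 + 4*I*v^3 + 20*v^2 + 27*I*v^2 + 15*v + 96*I*v + 72*I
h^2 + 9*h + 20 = (h + 4)*(h + 5)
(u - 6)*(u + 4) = u^2 - 2*u - 24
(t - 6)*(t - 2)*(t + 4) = t^3 - 4*t^2 - 20*t + 48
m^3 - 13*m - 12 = (m - 4)*(m + 1)*(m + 3)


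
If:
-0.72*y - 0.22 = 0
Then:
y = -0.31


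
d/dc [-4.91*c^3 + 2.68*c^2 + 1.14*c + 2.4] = -14.73*c^2 + 5.36*c + 1.14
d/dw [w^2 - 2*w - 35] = 2*w - 2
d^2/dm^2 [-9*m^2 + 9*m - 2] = -18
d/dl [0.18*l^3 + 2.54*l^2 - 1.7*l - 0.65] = 0.54*l^2 + 5.08*l - 1.7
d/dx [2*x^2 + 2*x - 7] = 4*x + 2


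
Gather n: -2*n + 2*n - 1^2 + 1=0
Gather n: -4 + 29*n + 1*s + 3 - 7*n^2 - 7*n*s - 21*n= -7*n^2 + n*(8 - 7*s) + s - 1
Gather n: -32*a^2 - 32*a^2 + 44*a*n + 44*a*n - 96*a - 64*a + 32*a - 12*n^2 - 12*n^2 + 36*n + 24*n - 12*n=-64*a^2 - 128*a - 24*n^2 + n*(88*a + 48)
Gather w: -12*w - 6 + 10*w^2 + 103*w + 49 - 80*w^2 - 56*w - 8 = -70*w^2 + 35*w + 35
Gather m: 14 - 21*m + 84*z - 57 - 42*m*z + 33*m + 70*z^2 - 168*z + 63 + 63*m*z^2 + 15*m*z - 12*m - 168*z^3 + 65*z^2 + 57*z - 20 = m*(63*z^2 - 27*z) - 168*z^3 + 135*z^2 - 27*z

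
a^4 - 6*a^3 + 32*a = a*(a - 4)^2*(a + 2)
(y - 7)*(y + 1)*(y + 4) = y^3 - 2*y^2 - 31*y - 28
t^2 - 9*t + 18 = (t - 6)*(t - 3)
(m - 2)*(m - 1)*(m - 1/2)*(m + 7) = m^4 + 7*m^3/2 - 21*m^2 + 47*m/2 - 7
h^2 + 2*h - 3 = (h - 1)*(h + 3)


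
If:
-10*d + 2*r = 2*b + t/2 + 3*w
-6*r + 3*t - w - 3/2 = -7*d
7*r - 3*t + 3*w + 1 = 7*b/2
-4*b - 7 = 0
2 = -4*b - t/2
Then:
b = -7/4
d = -591/158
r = -915/632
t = 10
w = 3477/316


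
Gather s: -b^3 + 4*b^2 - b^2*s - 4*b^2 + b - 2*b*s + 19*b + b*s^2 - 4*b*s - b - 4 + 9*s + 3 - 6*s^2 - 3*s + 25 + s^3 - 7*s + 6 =-b^3 + 19*b + s^3 + s^2*(b - 6) + s*(-b^2 - 6*b - 1) + 30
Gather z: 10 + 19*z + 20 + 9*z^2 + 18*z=9*z^2 + 37*z + 30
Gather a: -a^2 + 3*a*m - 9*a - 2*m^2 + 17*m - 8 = -a^2 + a*(3*m - 9) - 2*m^2 + 17*m - 8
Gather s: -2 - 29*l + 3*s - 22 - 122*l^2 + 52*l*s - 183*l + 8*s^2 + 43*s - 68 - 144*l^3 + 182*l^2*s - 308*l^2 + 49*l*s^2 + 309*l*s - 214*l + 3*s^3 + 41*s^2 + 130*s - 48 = -144*l^3 - 430*l^2 - 426*l + 3*s^3 + s^2*(49*l + 49) + s*(182*l^2 + 361*l + 176) - 140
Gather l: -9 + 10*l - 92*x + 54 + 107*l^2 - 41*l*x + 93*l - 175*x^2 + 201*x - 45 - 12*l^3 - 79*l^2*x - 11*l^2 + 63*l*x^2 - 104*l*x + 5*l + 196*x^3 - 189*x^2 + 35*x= -12*l^3 + l^2*(96 - 79*x) + l*(63*x^2 - 145*x + 108) + 196*x^3 - 364*x^2 + 144*x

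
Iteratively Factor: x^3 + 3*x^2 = (x)*(x^2 + 3*x) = x^2*(x + 3)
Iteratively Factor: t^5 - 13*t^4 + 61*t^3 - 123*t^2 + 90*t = (t - 3)*(t^4 - 10*t^3 + 31*t^2 - 30*t) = (t - 3)^2*(t^3 - 7*t^2 + 10*t) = (t - 3)^2*(t - 2)*(t^2 - 5*t) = t*(t - 3)^2*(t - 2)*(t - 5)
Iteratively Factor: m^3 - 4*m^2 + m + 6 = (m + 1)*(m^2 - 5*m + 6) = (m - 2)*(m + 1)*(m - 3)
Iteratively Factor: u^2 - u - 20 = (u + 4)*(u - 5)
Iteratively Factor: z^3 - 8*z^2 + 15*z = (z - 3)*(z^2 - 5*z) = z*(z - 3)*(z - 5)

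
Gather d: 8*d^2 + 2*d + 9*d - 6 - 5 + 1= 8*d^2 + 11*d - 10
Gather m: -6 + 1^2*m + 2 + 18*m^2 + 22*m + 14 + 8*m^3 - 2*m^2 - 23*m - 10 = 8*m^3 + 16*m^2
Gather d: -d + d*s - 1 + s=d*(s - 1) + s - 1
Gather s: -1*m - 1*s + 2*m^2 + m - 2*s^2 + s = 2*m^2 - 2*s^2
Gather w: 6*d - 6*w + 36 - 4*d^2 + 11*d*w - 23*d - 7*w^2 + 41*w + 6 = -4*d^2 - 17*d - 7*w^2 + w*(11*d + 35) + 42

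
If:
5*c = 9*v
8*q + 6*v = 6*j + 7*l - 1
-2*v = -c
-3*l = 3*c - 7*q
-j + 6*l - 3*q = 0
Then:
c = 0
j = 33/223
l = 7/223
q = 3/223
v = 0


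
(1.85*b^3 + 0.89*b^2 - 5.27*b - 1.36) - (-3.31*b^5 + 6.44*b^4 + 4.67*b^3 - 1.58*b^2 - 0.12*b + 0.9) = 3.31*b^5 - 6.44*b^4 - 2.82*b^3 + 2.47*b^2 - 5.15*b - 2.26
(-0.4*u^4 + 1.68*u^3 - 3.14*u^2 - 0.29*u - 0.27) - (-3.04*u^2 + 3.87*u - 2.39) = -0.4*u^4 + 1.68*u^3 - 0.1*u^2 - 4.16*u + 2.12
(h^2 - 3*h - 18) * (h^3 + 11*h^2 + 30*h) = h^5 + 8*h^4 - 21*h^3 - 288*h^2 - 540*h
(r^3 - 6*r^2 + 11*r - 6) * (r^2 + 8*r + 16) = r^5 + 2*r^4 - 21*r^3 - 14*r^2 + 128*r - 96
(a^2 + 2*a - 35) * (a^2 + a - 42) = a^4 + 3*a^3 - 75*a^2 - 119*a + 1470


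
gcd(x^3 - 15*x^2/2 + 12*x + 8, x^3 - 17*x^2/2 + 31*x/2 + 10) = x^2 - 7*x/2 - 2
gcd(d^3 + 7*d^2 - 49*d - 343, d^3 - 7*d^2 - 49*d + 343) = d^2 - 49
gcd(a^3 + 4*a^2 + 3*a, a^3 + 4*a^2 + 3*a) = a^3 + 4*a^2 + 3*a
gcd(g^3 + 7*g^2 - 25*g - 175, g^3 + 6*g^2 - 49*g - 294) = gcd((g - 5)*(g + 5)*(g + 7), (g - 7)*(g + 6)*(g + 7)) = g + 7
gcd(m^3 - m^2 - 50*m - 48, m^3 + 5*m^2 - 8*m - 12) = m^2 + 7*m + 6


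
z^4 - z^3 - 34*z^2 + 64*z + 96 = (z - 4)^2*(z + 1)*(z + 6)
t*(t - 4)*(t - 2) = t^3 - 6*t^2 + 8*t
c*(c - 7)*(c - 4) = c^3 - 11*c^2 + 28*c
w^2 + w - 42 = (w - 6)*(w + 7)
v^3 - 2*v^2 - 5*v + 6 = (v - 3)*(v - 1)*(v + 2)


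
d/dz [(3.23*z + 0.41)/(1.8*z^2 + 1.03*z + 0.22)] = (-5.814*z^2 - 1.476*z + 0.2883)/(3.24*z^4 + 3.708*z^3 + 1.8529*z^2 + 0.4532*z + 0.0484)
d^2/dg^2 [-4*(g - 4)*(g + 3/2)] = -8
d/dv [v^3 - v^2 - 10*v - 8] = 3*v^2 - 2*v - 10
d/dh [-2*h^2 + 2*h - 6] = 2 - 4*h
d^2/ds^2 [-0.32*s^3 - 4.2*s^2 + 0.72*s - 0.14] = -1.92*s - 8.4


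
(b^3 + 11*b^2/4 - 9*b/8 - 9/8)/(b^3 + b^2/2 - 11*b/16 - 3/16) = 2*(2*b^2 + 7*b + 3)/(4*b^2 + 5*b + 1)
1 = 1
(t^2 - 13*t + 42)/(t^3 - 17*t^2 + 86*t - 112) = (t - 6)/(t^2 - 10*t + 16)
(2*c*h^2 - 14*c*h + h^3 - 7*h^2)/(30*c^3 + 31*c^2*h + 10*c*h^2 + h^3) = h*(h - 7)/(15*c^2 + 8*c*h + h^2)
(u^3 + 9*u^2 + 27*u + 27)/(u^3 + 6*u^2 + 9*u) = (u + 3)/u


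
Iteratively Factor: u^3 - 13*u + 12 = (u - 1)*(u^2 + u - 12) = (u - 3)*(u - 1)*(u + 4)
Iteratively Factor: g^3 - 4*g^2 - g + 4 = (g + 1)*(g^2 - 5*g + 4) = (g - 4)*(g + 1)*(g - 1)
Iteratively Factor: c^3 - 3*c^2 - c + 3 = (c - 1)*(c^2 - 2*c - 3) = (c - 3)*(c - 1)*(c + 1)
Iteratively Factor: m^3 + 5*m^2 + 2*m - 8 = (m + 4)*(m^2 + m - 2) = (m + 2)*(m + 4)*(m - 1)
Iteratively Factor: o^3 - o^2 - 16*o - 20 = (o - 5)*(o^2 + 4*o + 4) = (o - 5)*(o + 2)*(o + 2)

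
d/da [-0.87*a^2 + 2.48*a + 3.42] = 2.48 - 1.74*a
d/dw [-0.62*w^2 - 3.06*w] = -1.24*w - 3.06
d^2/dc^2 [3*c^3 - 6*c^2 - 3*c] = 18*c - 12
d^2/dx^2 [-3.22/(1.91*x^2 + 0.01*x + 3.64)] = (23.493764*x^2 + 0.123004*x - 3.22*(3.82*x + 0.01)*(7.64*x + 0.02) + 44.773456)/(1.91*x^2 + 0.01*x + 3.64)^3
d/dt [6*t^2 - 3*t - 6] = 12*t - 3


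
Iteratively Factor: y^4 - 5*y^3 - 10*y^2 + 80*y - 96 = (y - 3)*(y^3 - 2*y^2 - 16*y + 32) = (y - 3)*(y + 4)*(y^2 - 6*y + 8) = (y - 3)*(y - 2)*(y + 4)*(y - 4)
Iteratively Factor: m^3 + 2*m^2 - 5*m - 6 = (m + 1)*(m^2 + m - 6) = (m - 2)*(m + 1)*(m + 3)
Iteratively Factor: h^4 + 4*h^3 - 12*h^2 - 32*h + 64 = (h + 4)*(h^3 - 12*h + 16) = (h + 4)^2*(h^2 - 4*h + 4) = (h - 2)*(h + 4)^2*(h - 2)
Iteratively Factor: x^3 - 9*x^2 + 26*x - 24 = (x - 3)*(x^2 - 6*x + 8) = (x - 3)*(x - 2)*(x - 4)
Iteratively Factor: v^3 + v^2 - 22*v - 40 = (v + 2)*(v^2 - v - 20) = (v - 5)*(v + 2)*(v + 4)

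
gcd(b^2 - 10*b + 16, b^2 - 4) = b - 2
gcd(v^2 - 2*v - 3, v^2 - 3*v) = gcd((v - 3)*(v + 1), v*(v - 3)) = v - 3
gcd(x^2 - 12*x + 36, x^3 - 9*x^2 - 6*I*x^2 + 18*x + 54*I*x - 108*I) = x - 6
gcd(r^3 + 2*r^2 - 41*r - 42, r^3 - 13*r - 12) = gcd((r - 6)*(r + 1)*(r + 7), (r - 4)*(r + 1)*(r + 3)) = r + 1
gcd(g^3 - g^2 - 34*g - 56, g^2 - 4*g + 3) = 1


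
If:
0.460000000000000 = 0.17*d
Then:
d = 2.71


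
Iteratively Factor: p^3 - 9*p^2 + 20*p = (p - 4)*(p^2 - 5*p) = (p - 5)*(p - 4)*(p)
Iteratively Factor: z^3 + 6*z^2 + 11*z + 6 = (z + 1)*(z^2 + 5*z + 6) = (z + 1)*(z + 2)*(z + 3)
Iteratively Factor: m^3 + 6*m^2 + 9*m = (m + 3)*(m^2 + 3*m) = (m + 3)^2*(m)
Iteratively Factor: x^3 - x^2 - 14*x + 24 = (x - 2)*(x^2 + x - 12) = (x - 2)*(x + 4)*(x - 3)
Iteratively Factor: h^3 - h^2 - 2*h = (h - 2)*(h^2 + h) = h*(h - 2)*(h + 1)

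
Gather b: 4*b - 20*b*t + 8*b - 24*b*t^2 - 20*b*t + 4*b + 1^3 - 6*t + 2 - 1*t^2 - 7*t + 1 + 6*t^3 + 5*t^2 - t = b*(-24*t^2 - 40*t + 16) + 6*t^3 + 4*t^2 - 14*t + 4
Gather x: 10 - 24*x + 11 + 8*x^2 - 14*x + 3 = 8*x^2 - 38*x + 24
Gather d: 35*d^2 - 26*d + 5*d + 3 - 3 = 35*d^2 - 21*d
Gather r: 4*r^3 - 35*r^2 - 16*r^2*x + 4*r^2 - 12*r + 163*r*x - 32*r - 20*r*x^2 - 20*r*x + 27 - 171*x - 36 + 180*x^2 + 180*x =4*r^3 + r^2*(-16*x - 31) + r*(-20*x^2 + 143*x - 44) + 180*x^2 + 9*x - 9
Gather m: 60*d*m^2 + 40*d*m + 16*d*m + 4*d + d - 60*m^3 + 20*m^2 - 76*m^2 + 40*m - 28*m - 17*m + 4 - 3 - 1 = 5*d - 60*m^3 + m^2*(60*d - 56) + m*(56*d - 5)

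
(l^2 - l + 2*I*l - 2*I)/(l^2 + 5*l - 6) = (l + 2*I)/(l + 6)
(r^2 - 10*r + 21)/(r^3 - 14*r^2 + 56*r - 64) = (r^2 - 10*r + 21)/(r^3 - 14*r^2 + 56*r - 64)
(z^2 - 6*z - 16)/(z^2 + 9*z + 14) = (z - 8)/(z + 7)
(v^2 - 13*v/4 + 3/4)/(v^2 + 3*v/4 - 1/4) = (v - 3)/(v + 1)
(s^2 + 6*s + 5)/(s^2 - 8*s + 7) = (s^2 + 6*s + 5)/(s^2 - 8*s + 7)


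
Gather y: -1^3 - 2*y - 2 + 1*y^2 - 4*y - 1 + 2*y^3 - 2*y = 2*y^3 + y^2 - 8*y - 4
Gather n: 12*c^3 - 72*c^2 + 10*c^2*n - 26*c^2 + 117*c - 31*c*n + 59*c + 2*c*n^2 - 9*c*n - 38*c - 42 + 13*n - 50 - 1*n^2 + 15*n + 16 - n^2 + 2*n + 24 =12*c^3 - 98*c^2 + 138*c + n^2*(2*c - 2) + n*(10*c^2 - 40*c + 30) - 52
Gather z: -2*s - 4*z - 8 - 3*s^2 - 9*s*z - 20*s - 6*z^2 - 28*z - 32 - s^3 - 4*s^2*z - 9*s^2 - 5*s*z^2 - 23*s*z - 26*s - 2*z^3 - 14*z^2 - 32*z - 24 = -s^3 - 12*s^2 - 48*s - 2*z^3 + z^2*(-5*s - 20) + z*(-4*s^2 - 32*s - 64) - 64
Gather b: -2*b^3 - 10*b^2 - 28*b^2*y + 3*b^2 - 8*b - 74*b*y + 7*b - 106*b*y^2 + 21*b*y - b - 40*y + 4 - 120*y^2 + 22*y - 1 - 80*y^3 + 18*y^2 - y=-2*b^3 + b^2*(-28*y - 7) + b*(-106*y^2 - 53*y - 2) - 80*y^3 - 102*y^2 - 19*y + 3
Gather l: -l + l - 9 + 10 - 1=0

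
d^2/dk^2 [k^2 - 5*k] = 2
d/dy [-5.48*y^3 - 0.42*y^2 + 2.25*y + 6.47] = -16.44*y^2 - 0.84*y + 2.25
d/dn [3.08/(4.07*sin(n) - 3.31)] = -12.5356*cos(n)/(4.07*sin(n) - 3.31)^2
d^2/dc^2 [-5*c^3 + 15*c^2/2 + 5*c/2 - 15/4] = 15 - 30*c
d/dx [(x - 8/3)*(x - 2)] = 2*x - 14/3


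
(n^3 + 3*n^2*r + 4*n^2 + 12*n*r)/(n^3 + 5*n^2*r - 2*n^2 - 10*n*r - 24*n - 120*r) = n*(n + 3*r)/(n^2 + 5*n*r - 6*n - 30*r)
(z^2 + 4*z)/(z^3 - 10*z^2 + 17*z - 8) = z*(z + 4)/(z^3 - 10*z^2 + 17*z - 8)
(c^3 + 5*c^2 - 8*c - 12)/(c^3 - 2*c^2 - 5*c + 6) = (c^3 + 5*c^2 - 8*c - 12)/(c^3 - 2*c^2 - 5*c + 6)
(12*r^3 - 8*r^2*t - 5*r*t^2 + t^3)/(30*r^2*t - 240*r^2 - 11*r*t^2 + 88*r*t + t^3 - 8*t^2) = (2*r^2 - r*t - t^2)/(5*r*t - 40*r - t^2 + 8*t)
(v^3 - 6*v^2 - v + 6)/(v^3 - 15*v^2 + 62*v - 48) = (v + 1)/(v - 8)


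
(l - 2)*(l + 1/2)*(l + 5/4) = l^3 - l^2/4 - 23*l/8 - 5/4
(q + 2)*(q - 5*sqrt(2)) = q^2 - 5*sqrt(2)*q + 2*q - 10*sqrt(2)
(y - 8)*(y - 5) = y^2 - 13*y + 40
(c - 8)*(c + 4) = c^2 - 4*c - 32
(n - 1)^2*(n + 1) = n^3 - n^2 - n + 1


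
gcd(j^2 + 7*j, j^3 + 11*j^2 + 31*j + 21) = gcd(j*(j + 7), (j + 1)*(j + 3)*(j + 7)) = j + 7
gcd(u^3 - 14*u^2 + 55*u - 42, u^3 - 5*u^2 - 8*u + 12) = u^2 - 7*u + 6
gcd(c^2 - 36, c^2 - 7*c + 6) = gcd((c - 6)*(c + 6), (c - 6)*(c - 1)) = c - 6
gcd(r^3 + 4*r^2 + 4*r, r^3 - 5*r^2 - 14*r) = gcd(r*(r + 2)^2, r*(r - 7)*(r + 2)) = r^2 + 2*r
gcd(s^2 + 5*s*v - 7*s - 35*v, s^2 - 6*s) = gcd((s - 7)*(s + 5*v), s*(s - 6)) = 1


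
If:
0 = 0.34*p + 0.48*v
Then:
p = -1.41176470588235*v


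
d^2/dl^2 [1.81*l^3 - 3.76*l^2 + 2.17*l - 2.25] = 10.86*l - 7.52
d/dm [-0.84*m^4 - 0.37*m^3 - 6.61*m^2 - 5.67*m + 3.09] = -3.36*m^3 - 1.11*m^2 - 13.22*m - 5.67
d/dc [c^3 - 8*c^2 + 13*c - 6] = 3*c^2 - 16*c + 13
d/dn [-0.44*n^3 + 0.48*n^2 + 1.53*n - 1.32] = -1.32*n^2 + 0.96*n + 1.53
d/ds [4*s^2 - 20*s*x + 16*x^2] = 8*s - 20*x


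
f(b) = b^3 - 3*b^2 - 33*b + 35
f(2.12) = -38.92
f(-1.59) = 75.87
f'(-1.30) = -20.13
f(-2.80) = 81.93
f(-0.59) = 53.22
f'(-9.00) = 264.00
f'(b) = 3*b^2 - 6*b - 33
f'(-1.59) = -15.88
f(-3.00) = 80.00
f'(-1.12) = -22.52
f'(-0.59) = -28.42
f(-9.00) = -640.00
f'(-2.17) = -5.85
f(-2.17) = 82.26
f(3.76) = -78.34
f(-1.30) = 70.63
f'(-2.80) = 7.32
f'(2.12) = -32.24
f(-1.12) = 66.79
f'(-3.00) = 12.00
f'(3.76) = -13.15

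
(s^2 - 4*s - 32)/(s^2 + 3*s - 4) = (s - 8)/(s - 1)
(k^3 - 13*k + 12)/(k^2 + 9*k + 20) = (k^2 - 4*k + 3)/(k + 5)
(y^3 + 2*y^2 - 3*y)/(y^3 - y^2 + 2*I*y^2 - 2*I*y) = (y + 3)/(y + 2*I)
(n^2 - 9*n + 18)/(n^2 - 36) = (n - 3)/(n + 6)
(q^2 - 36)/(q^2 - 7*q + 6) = (q + 6)/(q - 1)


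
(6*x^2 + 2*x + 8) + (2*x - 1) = 6*x^2 + 4*x + 7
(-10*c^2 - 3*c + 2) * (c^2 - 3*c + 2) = -10*c^4 + 27*c^3 - 9*c^2 - 12*c + 4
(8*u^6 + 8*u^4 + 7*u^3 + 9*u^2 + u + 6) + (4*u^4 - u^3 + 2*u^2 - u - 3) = 8*u^6 + 12*u^4 + 6*u^3 + 11*u^2 + 3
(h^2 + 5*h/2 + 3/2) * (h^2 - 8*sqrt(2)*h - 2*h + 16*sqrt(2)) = h^4 - 8*sqrt(2)*h^3 + h^3/2 - 4*sqrt(2)*h^2 - 7*h^2/2 - 3*h + 28*sqrt(2)*h + 24*sqrt(2)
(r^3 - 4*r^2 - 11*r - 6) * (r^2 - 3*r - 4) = r^5 - 7*r^4 - 3*r^3 + 43*r^2 + 62*r + 24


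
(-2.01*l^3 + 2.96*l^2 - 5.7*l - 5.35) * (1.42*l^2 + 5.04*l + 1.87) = -2.8542*l^5 - 5.9272*l^4 + 3.0657*l^3 - 30.7898*l^2 - 37.623*l - 10.0045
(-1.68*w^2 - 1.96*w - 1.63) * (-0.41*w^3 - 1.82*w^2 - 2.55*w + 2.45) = 0.6888*w^5 + 3.8612*w^4 + 8.5195*w^3 + 3.8486*w^2 - 0.645500000000001*w - 3.9935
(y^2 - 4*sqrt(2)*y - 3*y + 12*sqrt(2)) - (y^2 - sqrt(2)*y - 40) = -3*sqrt(2)*y - 3*y + 12*sqrt(2) + 40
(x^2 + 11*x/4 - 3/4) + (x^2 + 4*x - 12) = 2*x^2 + 27*x/4 - 51/4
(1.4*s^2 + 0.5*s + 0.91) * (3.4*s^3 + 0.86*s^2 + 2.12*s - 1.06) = 4.76*s^5 + 2.904*s^4 + 6.492*s^3 + 0.3586*s^2 + 1.3992*s - 0.9646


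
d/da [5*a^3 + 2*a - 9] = 15*a^2 + 2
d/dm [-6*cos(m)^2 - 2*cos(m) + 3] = 2*(6*cos(m) + 1)*sin(m)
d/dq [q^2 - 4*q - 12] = 2*q - 4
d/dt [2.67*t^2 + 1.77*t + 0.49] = 5.34*t + 1.77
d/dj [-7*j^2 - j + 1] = -14*j - 1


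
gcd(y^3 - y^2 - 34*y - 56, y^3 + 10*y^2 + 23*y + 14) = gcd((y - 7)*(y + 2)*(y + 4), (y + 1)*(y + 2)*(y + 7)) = y + 2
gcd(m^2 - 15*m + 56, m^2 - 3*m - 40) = m - 8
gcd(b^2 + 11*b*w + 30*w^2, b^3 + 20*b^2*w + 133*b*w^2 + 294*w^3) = b + 6*w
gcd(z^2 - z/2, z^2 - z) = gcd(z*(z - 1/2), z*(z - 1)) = z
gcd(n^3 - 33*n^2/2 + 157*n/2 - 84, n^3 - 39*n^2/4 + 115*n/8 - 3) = n^2 - 19*n/2 + 12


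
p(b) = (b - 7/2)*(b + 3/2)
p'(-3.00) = -8.00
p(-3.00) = 9.75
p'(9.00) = 16.00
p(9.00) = 57.75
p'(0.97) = -0.06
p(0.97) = -6.25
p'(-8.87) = -19.74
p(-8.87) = 91.17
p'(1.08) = 0.16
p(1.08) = -6.24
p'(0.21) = -1.58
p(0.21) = -5.63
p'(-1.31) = -4.62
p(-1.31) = -0.91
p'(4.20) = 6.40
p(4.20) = 3.99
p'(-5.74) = -13.48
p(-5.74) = 39.18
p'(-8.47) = -18.94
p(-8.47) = 83.43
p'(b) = 2*b - 2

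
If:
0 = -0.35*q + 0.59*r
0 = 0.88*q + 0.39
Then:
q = -0.44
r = -0.26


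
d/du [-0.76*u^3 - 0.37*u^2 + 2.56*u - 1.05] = -2.28*u^2 - 0.74*u + 2.56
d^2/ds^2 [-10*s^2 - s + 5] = -20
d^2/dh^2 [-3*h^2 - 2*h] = -6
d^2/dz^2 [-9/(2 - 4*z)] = 36/(2*z - 1)^3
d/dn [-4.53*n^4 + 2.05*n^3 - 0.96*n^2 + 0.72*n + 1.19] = -18.12*n^3 + 6.15*n^2 - 1.92*n + 0.72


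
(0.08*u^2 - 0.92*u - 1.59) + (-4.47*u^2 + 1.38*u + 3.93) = -4.39*u^2 + 0.46*u + 2.34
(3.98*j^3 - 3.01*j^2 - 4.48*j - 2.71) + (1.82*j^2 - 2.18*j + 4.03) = 3.98*j^3 - 1.19*j^2 - 6.66*j + 1.32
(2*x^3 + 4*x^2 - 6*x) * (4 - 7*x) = -14*x^4 - 20*x^3 + 58*x^2 - 24*x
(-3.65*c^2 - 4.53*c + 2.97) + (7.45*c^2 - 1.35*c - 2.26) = 3.8*c^2 - 5.88*c + 0.71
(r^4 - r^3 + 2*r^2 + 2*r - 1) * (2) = 2*r^4 - 2*r^3 + 4*r^2 + 4*r - 2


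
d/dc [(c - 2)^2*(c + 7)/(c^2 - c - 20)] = (c - 2)*(3*(-c - 4)*(-c^2 + c + 20) - (c - 2)*(c + 7)*(2*c - 1))/(-c^2 + c + 20)^2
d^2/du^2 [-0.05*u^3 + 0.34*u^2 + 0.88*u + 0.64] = 0.68 - 0.3*u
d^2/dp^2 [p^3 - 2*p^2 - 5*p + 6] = 6*p - 4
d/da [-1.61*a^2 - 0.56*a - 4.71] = -3.22*a - 0.56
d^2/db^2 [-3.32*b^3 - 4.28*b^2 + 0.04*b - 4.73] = -19.92*b - 8.56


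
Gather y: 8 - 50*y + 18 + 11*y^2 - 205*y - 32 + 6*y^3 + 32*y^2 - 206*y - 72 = 6*y^3 + 43*y^2 - 461*y - 78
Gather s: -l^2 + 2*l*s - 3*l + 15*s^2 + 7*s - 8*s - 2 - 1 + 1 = -l^2 - 3*l + 15*s^2 + s*(2*l - 1) - 2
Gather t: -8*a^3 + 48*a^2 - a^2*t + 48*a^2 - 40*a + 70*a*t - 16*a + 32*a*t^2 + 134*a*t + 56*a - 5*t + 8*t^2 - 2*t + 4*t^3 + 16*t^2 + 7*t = -8*a^3 + 96*a^2 + 4*t^3 + t^2*(32*a + 24) + t*(-a^2 + 204*a)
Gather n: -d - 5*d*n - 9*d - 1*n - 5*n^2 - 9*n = -10*d - 5*n^2 + n*(-5*d - 10)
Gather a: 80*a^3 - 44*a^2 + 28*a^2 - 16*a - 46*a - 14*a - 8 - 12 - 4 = 80*a^3 - 16*a^2 - 76*a - 24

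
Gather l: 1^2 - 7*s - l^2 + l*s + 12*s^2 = -l^2 + l*s + 12*s^2 - 7*s + 1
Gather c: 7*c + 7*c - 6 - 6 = 14*c - 12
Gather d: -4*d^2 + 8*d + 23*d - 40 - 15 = -4*d^2 + 31*d - 55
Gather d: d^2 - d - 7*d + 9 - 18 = d^2 - 8*d - 9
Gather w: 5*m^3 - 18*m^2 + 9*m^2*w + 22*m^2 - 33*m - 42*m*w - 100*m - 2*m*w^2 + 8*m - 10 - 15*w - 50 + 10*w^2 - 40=5*m^3 + 4*m^2 - 125*m + w^2*(10 - 2*m) + w*(9*m^2 - 42*m - 15) - 100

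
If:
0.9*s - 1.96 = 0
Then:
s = 2.18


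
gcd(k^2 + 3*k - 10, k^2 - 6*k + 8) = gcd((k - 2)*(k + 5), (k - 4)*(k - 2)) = k - 2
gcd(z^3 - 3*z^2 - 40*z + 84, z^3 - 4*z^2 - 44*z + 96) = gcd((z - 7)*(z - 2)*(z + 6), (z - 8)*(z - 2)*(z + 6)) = z^2 + 4*z - 12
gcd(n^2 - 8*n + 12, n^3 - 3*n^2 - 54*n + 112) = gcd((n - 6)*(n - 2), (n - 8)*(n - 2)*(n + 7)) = n - 2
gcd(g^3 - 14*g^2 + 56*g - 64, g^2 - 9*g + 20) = g - 4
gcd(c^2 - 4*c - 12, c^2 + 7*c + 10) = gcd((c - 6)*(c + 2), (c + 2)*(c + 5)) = c + 2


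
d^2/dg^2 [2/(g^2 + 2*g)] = 4*(-g*(g + 2) + 4*(g + 1)^2)/(g^3*(g + 2)^3)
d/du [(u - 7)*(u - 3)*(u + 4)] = 3*u^2 - 12*u - 19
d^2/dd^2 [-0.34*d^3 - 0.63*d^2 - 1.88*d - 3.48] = -2.04*d - 1.26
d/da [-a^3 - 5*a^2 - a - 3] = -3*a^2 - 10*a - 1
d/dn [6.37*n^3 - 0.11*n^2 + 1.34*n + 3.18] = 19.11*n^2 - 0.22*n + 1.34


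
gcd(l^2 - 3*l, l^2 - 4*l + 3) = l - 3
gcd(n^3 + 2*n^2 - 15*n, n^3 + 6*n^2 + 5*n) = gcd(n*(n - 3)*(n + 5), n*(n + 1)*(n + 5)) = n^2 + 5*n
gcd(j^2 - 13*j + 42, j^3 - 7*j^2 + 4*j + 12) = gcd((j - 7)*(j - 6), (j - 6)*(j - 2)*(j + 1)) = j - 6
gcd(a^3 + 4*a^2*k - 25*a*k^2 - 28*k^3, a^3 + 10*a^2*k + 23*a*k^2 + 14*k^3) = a^2 + 8*a*k + 7*k^2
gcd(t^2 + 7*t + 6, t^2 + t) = t + 1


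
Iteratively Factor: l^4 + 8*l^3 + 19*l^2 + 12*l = (l + 4)*(l^3 + 4*l^2 + 3*l) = (l + 3)*(l + 4)*(l^2 + l) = (l + 1)*(l + 3)*(l + 4)*(l)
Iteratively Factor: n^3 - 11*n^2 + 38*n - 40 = (n - 5)*(n^2 - 6*n + 8) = (n - 5)*(n - 4)*(n - 2)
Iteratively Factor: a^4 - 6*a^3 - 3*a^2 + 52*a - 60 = (a - 2)*(a^3 - 4*a^2 - 11*a + 30) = (a - 2)*(a + 3)*(a^2 - 7*a + 10) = (a - 2)^2*(a + 3)*(a - 5)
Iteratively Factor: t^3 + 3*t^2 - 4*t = (t - 1)*(t^2 + 4*t) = (t - 1)*(t + 4)*(t)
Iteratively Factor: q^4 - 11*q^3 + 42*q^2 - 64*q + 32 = (q - 1)*(q^3 - 10*q^2 + 32*q - 32) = (q - 2)*(q - 1)*(q^2 - 8*q + 16) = (q - 4)*(q - 2)*(q - 1)*(q - 4)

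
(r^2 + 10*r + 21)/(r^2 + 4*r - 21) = (r + 3)/(r - 3)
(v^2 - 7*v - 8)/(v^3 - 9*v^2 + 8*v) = (v + 1)/(v*(v - 1))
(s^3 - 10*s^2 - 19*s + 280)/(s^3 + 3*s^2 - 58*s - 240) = (s - 7)/(s + 6)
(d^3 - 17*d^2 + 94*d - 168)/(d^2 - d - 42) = (d^2 - 10*d + 24)/(d + 6)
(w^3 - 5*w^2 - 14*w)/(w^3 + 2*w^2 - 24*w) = (w^2 - 5*w - 14)/(w^2 + 2*w - 24)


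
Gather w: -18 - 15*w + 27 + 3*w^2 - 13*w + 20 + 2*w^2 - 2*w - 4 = 5*w^2 - 30*w + 25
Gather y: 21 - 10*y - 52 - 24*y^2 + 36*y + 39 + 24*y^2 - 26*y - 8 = 0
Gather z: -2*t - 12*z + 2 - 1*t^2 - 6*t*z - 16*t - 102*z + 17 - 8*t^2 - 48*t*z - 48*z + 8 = -9*t^2 - 18*t + z*(-54*t - 162) + 27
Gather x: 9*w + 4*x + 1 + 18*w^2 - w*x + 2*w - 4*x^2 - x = 18*w^2 + 11*w - 4*x^2 + x*(3 - w) + 1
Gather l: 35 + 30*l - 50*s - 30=30*l - 50*s + 5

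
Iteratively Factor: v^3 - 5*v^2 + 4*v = (v - 1)*(v^2 - 4*v) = v*(v - 1)*(v - 4)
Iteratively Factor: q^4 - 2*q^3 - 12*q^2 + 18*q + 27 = (q + 1)*(q^3 - 3*q^2 - 9*q + 27) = (q + 1)*(q + 3)*(q^2 - 6*q + 9) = (q - 3)*(q + 1)*(q + 3)*(q - 3)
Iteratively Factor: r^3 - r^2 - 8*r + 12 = (r - 2)*(r^2 + r - 6) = (r - 2)*(r + 3)*(r - 2)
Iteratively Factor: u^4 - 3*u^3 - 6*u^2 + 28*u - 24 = (u + 3)*(u^3 - 6*u^2 + 12*u - 8) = (u - 2)*(u + 3)*(u^2 - 4*u + 4) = (u - 2)^2*(u + 3)*(u - 2)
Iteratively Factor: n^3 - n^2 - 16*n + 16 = (n + 4)*(n^2 - 5*n + 4) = (n - 4)*(n + 4)*(n - 1)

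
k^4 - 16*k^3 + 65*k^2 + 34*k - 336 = (k - 8)*(k - 7)*(k - 3)*(k + 2)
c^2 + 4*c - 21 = (c - 3)*(c + 7)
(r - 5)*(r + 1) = r^2 - 4*r - 5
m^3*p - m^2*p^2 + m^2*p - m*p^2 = m*(m - p)*(m*p + p)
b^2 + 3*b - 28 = (b - 4)*(b + 7)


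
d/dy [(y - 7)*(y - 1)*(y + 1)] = 3*y^2 - 14*y - 1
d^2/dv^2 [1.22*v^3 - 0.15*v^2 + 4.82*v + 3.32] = 7.32*v - 0.3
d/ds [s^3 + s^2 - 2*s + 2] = 3*s^2 + 2*s - 2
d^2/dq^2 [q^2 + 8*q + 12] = 2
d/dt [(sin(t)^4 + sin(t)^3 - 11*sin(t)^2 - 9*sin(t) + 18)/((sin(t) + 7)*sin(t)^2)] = (sin(t)^5 + 14*sin(t)^4 + 18*sin(t)^3 + 18*sin(t)^2 + 9*sin(t) - 252)*cos(t)/((sin(t) + 7)^2*sin(t)^3)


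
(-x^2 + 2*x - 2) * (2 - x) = x^3 - 4*x^2 + 6*x - 4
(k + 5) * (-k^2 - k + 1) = -k^3 - 6*k^2 - 4*k + 5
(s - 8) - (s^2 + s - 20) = 12 - s^2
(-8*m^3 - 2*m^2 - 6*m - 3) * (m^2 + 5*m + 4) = -8*m^5 - 42*m^4 - 48*m^3 - 41*m^2 - 39*m - 12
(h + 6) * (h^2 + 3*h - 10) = h^3 + 9*h^2 + 8*h - 60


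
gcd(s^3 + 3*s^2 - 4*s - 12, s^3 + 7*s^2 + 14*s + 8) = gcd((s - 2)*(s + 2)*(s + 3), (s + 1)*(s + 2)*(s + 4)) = s + 2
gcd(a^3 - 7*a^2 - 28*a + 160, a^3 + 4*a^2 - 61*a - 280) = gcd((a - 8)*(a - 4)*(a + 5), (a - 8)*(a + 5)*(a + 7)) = a^2 - 3*a - 40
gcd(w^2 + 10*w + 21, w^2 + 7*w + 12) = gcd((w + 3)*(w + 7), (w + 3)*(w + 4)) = w + 3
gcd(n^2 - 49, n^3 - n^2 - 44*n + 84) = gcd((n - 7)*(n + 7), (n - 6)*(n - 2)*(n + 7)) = n + 7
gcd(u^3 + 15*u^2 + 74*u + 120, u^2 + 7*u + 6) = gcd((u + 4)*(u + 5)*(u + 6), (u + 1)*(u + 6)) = u + 6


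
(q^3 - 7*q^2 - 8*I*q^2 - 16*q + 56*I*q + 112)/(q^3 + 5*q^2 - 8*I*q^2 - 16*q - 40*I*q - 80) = (q - 7)/(q + 5)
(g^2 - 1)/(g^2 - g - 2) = (g - 1)/(g - 2)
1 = 1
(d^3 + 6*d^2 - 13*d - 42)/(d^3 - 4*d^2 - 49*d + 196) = (d^2 - d - 6)/(d^2 - 11*d + 28)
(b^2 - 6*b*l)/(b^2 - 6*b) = (b - 6*l)/(b - 6)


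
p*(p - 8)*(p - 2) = p^3 - 10*p^2 + 16*p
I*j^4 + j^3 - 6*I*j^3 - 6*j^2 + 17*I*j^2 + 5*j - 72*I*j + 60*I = (j - 5)*(j - 4*I)*(j + 3*I)*(I*j - I)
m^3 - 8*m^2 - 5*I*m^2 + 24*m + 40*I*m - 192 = (m - 8)*(m - 8*I)*(m + 3*I)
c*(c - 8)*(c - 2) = c^3 - 10*c^2 + 16*c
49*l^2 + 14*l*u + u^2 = (7*l + u)^2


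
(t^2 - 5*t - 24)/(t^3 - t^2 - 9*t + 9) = (t - 8)/(t^2 - 4*t + 3)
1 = 1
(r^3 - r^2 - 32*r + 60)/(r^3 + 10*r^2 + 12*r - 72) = (r - 5)/(r + 6)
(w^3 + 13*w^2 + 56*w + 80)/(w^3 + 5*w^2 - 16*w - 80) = (w + 4)/(w - 4)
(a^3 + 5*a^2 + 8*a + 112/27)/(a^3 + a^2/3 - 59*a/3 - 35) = (9*a^2 + 24*a + 16)/(9*(a^2 - 2*a - 15))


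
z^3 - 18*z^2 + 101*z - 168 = (z - 8)*(z - 7)*(z - 3)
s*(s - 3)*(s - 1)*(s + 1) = s^4 - 3*s^3 - s^2 + 3*s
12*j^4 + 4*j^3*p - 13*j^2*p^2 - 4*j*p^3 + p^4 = (-6*j + p)*(-j + p)*(j + p)*(2*j + p)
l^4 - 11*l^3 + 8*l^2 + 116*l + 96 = (l - 8)*(l - 6)*(l + 1)*(l + 2)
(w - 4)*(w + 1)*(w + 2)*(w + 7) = w^4 + 6*w^3 - 17*w^2 - 78*w - 56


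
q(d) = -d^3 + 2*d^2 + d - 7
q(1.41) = -4.42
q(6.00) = -145.00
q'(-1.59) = -12.94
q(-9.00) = 875.00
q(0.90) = -5.21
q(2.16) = -5.59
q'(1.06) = 1.87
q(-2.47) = 17.80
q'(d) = -3*d^2 + 4*d + 1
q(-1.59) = 0.49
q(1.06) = -4.88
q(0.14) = -6.82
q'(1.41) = 0.68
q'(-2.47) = -27.18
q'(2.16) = -4.36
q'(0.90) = 2.17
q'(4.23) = -35.76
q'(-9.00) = -278.00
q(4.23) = -42.67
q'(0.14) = 1.50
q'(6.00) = -83.00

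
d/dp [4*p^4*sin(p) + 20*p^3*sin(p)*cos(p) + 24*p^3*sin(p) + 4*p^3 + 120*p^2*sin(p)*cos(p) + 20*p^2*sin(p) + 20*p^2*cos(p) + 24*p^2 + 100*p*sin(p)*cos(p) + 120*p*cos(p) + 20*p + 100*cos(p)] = 4*p^4*cos(p) + 16*p^3*sin(p) + 24*p^3*cos(p) + 20*p^3*cos(2*p) + 52*p^2*sin(p) + 30*p^2*sin(2*p) + 20*p^2*cos(p) + 120*p^2*cos(2*p) + 12*p^2 - 80*p*sin(p) + 120*p*sin(2*p) + 40*p*cos(p) + 100*p*cos(2*p) + 48*p - 100*sin(p) + 50*sin(2*p) + 120*cos(p) + 20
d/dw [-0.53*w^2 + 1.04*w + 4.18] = 1.04 - 1.06*w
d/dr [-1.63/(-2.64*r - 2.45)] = -4.3032/(2.64*r + 2.45)^2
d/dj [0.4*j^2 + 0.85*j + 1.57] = 0.8*j + 0.85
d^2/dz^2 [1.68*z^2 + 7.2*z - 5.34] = 3.36000000000000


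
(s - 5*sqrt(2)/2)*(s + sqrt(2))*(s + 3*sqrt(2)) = s^3 + 3*sqrt(2)*s^2/2 - 14*s - 15*sqrt(2)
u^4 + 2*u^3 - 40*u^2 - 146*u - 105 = (u - 7)*(u + 1)*(u + 3)*(u + 5)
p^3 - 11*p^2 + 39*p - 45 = (p - 5)*(p - 3)^2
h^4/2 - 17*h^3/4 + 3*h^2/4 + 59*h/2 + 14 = (h/2 + 1)*(h - 7)*(h - 4)*(h + 1/2)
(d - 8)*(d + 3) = d^2 - 5*d - 24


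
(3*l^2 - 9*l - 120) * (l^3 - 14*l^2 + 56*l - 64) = 3*l^5 - 51*l^4 + 174*l^3 + 984*l^2 - 6144*l + 7680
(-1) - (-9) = 8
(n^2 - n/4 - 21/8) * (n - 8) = n^3 - 33*n^2/4 - 5*n/8 + 21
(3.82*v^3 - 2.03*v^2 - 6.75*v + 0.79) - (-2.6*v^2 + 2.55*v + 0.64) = 3.82*v^3 + 0.57*v^2 - 9.3*v + 0.15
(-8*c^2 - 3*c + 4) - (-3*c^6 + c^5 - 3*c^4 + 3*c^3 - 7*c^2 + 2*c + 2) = 3*c^6 - c^5 + 3*c^4 - 3*c^3 - c^2 - 5*c + 2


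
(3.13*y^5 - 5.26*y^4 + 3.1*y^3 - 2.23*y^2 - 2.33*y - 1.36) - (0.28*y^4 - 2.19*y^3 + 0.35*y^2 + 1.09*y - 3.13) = 3.13*y^5 - 5.54*y^4 + 5.29*y^3 - 2.58*y^2 - 3.42*y + 1.77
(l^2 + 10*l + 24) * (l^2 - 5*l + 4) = l^4 + 5*l^3 - 22*l^2 - 80*l + 96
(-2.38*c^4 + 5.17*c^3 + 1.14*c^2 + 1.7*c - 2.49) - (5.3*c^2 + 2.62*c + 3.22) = -2.38*c^4 + 5.17*c^3 - 4.16*c^2 - 0.92*c - 5.71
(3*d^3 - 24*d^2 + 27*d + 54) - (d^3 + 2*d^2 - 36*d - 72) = 2*d^3 - 26*d^2 + 63*d + 126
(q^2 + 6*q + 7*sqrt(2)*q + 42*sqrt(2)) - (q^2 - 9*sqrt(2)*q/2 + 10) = 6*q + 23*sqrt(2)*q/2 - 10 + 42*sqrt(2)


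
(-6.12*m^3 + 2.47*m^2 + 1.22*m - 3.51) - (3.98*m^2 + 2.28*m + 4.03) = -6.12*m^3 - 1.51*m^2 - 1.06*m - 7.54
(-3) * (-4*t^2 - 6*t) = 12*t^2 + 18*t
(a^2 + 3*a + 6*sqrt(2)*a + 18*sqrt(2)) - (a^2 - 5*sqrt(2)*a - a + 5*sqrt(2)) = 4*a + 11*sqrt(2)*a + 13*sqrt(2)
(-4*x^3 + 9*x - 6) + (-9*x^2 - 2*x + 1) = -4*x^3 - 9*x^2 + 7*x - 5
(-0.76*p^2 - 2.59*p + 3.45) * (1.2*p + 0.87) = -0.912*p^3 - 3.7692*p^2 + 1.8867*p + 3.0015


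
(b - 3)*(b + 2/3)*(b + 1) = b^3 - 4*b^2/3 - 13*b/3 - 2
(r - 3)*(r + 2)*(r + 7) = r^3 + 6*r^2 - 13*r - 42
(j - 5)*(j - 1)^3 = j^4 - 8*j^3 + 18*j^2 - 16*j + 5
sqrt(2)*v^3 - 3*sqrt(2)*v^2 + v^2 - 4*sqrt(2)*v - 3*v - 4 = (v - 4)*(v + 1)*(sqrt(2)*v + 1)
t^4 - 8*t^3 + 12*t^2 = t^2*(t - 6)*(t - 2)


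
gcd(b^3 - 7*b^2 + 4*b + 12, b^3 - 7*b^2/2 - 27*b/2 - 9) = b^2 - 5*b - 6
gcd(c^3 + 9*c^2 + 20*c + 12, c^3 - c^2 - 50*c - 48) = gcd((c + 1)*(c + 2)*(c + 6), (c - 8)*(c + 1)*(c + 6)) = c^2 + 7*c + 6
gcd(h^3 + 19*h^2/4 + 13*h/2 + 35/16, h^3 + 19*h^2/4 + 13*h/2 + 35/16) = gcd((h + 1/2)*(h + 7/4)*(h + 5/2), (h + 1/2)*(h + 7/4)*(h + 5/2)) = h^3 + 19*h^2/4 + 13*h/2 + 35/16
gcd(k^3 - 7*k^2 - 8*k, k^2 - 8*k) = k^2 - 8*k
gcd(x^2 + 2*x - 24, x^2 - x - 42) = x + 6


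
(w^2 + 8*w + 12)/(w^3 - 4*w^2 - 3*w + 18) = (w + 6)/(w^2 - 6*w + 9)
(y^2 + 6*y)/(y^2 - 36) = y/(y - 6)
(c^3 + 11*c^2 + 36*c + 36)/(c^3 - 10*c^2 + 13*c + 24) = (c^3 + 11*c^2 + 36*c + 36)/(c^3 - 10*c^2 + 13*c + 24)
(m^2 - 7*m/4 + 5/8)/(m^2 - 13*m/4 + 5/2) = (m - 1/2)/(m - 2)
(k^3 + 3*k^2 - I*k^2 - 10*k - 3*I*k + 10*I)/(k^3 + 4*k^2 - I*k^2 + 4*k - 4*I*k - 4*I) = (k^2 + 3*k - 10)/(k^2 + 4*k + 4)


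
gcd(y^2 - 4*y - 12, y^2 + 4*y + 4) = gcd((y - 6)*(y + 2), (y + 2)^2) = y + 2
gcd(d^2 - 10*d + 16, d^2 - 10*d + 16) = d^2 - 10*d + 16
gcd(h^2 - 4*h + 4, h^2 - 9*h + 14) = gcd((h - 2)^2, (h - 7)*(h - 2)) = h - 2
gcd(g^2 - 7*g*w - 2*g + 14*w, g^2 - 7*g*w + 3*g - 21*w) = -g + 7*w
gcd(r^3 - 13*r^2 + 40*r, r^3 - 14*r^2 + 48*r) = r^2 - 8*r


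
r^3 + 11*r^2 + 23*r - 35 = (r - 1)*(r + 5)*(r + 7)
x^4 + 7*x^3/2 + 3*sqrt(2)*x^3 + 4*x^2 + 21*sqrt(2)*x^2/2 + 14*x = x*(x + 7/2)*(x + sqrt(2))*(x + 2*sqrt(2))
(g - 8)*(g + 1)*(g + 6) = g^3 - g^2 - 50*g - 48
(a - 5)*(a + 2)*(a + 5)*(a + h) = a^4 + a^3*h + 2*a^3 + 2*a^2*h - 25*a^2 - 25*a*h - 50*a - 50*h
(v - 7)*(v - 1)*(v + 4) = v^3 - 4*v^2 - 25*v + 28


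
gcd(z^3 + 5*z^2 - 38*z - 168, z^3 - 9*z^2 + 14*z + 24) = z - 6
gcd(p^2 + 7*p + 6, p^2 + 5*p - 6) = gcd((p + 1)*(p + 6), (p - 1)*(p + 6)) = p + 6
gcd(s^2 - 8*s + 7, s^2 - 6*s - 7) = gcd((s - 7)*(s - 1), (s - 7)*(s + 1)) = s - 7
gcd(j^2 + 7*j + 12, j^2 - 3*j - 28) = j + 4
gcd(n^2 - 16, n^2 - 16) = n^2 - 16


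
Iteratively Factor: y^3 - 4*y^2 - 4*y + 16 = (y + 2)*(y^2 - 6*y + 8) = (y - 4)*(y + 2)*(y - 2)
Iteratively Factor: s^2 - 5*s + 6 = (s - 2)*(s - 3)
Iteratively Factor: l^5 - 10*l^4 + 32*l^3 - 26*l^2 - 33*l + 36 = (l - 4)*(l^4 - 6*l^3 + 8*l^2 + 6*l - 9) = (l - 4)*(l + 1)*(l^3 - 7*l^2 + 15*l - 9) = (l - 4)*(l - 1)*(l + 1)*(l^2 - 6*l + 9) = (l - 4)*(l - 3)*(l - 1)*(l + 1)*(l - 3)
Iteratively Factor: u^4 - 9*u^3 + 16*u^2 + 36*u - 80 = (u - 5)*(u^3 - 4*u^2 - 4*u + 16) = (u - 5)*(u + 2)*(u^2 - 6*u + 8) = (u - 5)*(u - 2)*(u + 2)*(u - 4)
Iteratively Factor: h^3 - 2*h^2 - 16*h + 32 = (h - 2)*(h^2 - 16) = (h - 2)*(h + 4)*(h - 4)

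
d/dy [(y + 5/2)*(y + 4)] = 2*y + 13/2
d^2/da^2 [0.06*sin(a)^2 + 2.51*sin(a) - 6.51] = -2.51*sin(a) + 0.12*cos(2*a)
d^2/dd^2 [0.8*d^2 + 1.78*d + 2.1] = 1.60000000000000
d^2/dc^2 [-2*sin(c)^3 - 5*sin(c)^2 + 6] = 18*sin(c)^3 + 20*sin(c)^2 - 12*sin(c) - 10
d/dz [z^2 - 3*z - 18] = 2*z - 3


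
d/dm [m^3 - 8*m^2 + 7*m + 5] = 3*m^2 - 16*m + 7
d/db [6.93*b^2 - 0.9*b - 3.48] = 13.86*b - 0.9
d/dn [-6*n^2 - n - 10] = -12*n - 1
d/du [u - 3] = 1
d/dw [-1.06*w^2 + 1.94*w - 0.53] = 1.94 - 2.12*w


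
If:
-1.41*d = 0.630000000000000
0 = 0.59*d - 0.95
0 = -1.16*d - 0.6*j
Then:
No Solution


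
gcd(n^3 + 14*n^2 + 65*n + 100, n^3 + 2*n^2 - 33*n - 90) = n + 5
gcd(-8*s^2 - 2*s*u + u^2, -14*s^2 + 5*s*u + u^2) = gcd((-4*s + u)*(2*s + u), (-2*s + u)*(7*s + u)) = 1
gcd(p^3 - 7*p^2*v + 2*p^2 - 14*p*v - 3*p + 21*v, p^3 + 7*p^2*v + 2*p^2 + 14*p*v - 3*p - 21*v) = p^2 + 2*p - 3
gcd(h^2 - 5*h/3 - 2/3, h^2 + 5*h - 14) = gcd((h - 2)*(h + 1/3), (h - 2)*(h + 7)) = h - 2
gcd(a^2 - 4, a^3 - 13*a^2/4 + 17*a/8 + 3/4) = a - 2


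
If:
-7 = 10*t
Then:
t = -7/10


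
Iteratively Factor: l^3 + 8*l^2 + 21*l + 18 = (l + 3)*(l^2 + 5*l + 6) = (l + 2)*(l + 3)*(l + 3)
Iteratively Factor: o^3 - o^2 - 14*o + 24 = (o - 3)*(o^2 + 2*o - 8) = (o - 3)*(o - 2)*(o + 4)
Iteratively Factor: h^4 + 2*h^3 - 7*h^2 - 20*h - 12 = (h + 2)*(h^3 - 7*h - 6) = (h - 3)*(h + 2)*(h^2 + 3*h + 2) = (h - 3)*(h + 2)^2*(h + 1)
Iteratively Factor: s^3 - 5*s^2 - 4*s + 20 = (s - 2)*(s^2 - 3*s - 10) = (s - 5)*(s - 2)*(s + 2)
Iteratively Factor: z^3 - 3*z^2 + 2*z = (z - 1)*(z^2 - 2*z) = z*(z - 1)*(z - 2)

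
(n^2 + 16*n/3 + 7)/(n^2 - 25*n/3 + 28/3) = (3*n^2 + 16*n + 21)/(3*n^2 - 25*n + 28)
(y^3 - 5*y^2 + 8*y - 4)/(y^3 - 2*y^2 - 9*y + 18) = (y^2 - 3*y + 2)/(y^2 - 9)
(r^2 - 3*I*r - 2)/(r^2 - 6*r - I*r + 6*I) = (r - 2*I)/(r - 6)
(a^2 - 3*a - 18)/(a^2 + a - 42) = (a + 3)/(a + 7)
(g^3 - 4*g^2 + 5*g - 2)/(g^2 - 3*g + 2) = g - 1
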